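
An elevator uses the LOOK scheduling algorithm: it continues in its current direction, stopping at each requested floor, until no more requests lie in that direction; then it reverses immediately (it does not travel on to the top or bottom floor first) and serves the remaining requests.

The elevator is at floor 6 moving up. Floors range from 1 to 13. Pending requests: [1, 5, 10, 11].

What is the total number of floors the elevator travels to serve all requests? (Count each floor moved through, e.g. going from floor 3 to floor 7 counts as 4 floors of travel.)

Answer: 15

Derivation:
Start at floor 6 moving up, LOOK stop order: [10, 11, 5, 1]
  6 → 10: |10-6| = 4, total = 4
  10 → 11: |11-10| = 1, total = 5
  11 → 5: |5-11| = 6, total = 11
  5 → 1: |1-5| = 4, total = 15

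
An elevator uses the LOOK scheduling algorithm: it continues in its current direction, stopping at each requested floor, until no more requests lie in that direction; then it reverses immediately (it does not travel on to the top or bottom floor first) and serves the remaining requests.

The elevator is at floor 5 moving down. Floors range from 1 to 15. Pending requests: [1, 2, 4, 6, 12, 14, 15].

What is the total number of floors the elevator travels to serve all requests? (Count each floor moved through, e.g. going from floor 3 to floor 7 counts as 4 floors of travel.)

Answer: 18

Derivation:
Start at floor 5 moving down, LOOK stop order: [4, 2, 1, 6, 12, 14, 15]
  5 → 4: |4-5| = 1, total = 1
  4 → 2: |2-4| = 2, total = 3
  2 → 1: |1-2| = 1, total = 4
  1 → 6: |6-1| = 5, total = 9
  6 → 12: |12-6| = 6, total = 15
  12 → 14: |14-12| = 2, total = 17
  14 → 15: |15-14| = 1, total = 18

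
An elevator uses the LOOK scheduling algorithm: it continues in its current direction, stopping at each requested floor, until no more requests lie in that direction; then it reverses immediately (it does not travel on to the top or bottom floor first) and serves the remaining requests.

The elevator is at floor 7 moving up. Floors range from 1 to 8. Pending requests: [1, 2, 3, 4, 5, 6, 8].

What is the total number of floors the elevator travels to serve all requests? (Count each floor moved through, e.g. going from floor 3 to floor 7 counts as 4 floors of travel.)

Start at floor 7 moving up, LOOK stop order: [8, 6, 5, 4, 3, 2, 1]
  7 → 8: |8-7| = 1, total = 1
  8 → 6: |6-8| = 2, total = 3
  6 → 5: |5-6| = 1, total = 4
  5 → 4: |4-5| = 1, total = 5
  4 → 3: |3-4| = 1, total = 6
  3 → 2: |2-3| = 1, total = 7
  2 → 1: |1-2| = 1, total = 8

Answer: 8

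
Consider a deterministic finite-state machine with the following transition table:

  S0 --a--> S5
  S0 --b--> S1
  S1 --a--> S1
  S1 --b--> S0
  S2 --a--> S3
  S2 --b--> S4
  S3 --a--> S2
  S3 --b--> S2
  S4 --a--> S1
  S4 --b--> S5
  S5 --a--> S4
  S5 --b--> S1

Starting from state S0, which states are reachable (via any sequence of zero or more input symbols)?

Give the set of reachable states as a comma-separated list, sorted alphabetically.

BFS from S0:
  visit S0: S0--a-->S5 (new), S0--b-->S1 (new)
  visit S5: S5--a-->S4 (new), S5--b-->S1 (seen)
  visit S1: S1--a-->S1 (seen), S1--b-->S0 (seen)
  visit S4: S4--a-->S1 (seen), S4--b-->S5 (seen)

Answer: S0, S1, S4, S5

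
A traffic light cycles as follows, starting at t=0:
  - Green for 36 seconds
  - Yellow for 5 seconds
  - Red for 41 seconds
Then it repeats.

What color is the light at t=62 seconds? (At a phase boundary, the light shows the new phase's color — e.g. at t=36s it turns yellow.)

Cycle length = 36 + 5 + 41 = 82s
t = 62, phase_t = 62 mod 82 = 62
62 >= 41 → RED

Answer: red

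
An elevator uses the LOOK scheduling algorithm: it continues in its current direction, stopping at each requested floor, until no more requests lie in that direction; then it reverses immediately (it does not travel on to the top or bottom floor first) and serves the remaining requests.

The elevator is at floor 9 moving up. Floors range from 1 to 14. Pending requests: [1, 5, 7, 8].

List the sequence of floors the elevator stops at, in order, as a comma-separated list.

Current: 9, moving UP
Serve above first (ascending): []
Then reverse, serve below (descending): [8, 7, 5, 1]

Answer: 8, 7, 5, 1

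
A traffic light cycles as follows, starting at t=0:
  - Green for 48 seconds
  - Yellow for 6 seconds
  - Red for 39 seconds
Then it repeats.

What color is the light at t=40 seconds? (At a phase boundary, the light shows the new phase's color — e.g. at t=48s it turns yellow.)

Answer: green

Derivation:
Cycle length = 48 + 6 + 39 = 93s
t = 40, phase_t = 40 mod 93 = 40
40 < 48 (green end) → GREEN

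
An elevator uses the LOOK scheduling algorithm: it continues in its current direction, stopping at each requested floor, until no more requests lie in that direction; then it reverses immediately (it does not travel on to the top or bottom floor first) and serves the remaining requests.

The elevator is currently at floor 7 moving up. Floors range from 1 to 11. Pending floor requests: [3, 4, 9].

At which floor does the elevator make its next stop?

Answer: 9

Derivation:
Current floor: 7, direction: up
Requests above: [9]
Requests below: [3, 4]
Moving up and requests lie above → nearest above is min([9]) = 9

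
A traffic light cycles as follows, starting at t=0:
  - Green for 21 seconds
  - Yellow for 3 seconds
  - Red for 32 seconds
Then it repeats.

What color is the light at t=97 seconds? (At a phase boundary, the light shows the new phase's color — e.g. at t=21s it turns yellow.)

Answer: red

Derivation:
Cycle length = 21 + 3 + 32 = 56s
t = 97, phase_t = 97 mod 56 = 41
41 >= 24 → RED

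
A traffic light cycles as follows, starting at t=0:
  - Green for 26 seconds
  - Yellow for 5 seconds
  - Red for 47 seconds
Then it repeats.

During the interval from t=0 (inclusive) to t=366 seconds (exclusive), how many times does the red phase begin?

Cycle = 26+5+47 = 78s
red phase starts at t = k*78 + 31 for k=0,1,2,...
Need k*78+31 < 366 → k < 4.295
k ∈ {0, ..., 4} → 5 starts

Answer: 5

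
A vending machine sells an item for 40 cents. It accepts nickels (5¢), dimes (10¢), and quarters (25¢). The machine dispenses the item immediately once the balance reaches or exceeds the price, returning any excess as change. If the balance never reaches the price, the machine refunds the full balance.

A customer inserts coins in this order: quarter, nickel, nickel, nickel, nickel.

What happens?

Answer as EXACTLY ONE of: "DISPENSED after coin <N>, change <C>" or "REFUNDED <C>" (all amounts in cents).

Answer: DISPENSED after coin 4, change 0

Derivation:
Price: 40¢
Coin 1 (quarter, 25¢): balance = 25¢
Coin 2 (nickel, 5¢): balance = 30¢
Coin 3 (nickel, 5¢): balance = 35¢
Coin 4 (nickel, 5¢): balance = 40¢
  → balance >= price → DISPENSE, change = 40 - 40 = 0¢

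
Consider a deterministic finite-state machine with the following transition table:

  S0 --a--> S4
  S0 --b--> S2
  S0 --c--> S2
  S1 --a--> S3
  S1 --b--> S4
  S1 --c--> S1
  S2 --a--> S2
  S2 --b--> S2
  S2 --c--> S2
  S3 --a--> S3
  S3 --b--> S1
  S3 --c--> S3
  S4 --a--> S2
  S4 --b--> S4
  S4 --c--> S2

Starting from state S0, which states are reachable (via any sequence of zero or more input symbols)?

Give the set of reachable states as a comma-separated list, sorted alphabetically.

Answer: S0, S2, S4

Derivation:
BFS from S0:
  visit S0: S0--a-->S4 (new), S0--b-->S2 (new), S0--c-->S2 (seen)
  visit S4: S4--a-->S2 (seen), S4--b-->S4 (seen), S4--c-->S2 (seen)
  visit S2: S2--a-->S2 (seen), S2--b-->S2 (seen), S2--c-->S2 (seen)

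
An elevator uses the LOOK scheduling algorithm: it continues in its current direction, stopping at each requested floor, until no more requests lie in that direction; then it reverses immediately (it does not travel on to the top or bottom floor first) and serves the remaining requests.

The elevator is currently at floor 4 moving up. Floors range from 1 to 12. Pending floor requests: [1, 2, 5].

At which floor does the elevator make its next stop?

Answer: 5

Derivation:
Current floor: 4, direction: up
Requests above: [5]
Requests below: [1, 2]
Moving up and requests lie above → nearest above is min([5]) = 5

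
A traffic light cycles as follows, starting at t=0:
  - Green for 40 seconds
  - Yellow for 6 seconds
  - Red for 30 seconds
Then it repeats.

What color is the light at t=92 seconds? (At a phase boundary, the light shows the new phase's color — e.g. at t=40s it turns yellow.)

Answer: green

Derivation:
Cycle length = 40 + 6 + 30 = 76s
t = 92, phase_t = 92 mod 76 = 16
16 < 40 (green end) → GREEN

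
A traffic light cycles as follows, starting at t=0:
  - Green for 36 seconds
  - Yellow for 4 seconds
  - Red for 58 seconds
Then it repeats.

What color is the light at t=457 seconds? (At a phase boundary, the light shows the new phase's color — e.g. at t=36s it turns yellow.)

Answer: red

Derivation:
Cycle length = 36 + 4 + 58 = 98s
t = 457, phase_t = 457 mod 98 = 65
65 >= 40 → RED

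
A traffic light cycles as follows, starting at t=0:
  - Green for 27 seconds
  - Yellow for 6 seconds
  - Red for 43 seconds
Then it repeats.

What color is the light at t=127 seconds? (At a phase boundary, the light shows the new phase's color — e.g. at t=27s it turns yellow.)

Answer: red

Derivation:
Cycle length = 27 + 6 + 43 = 76s
t = 127, phase_t = 127 mod 76 = 51
51 >= 33 → RED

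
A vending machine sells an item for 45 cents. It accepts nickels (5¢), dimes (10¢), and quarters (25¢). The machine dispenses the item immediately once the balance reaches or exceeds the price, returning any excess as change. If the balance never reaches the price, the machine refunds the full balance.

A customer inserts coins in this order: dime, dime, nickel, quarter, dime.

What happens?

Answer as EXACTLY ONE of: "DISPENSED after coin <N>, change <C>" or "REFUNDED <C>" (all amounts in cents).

Price: 45¢
Coin 1 (dime, 10¢): balance = 10¢
Coin 2 (dime, 10¢): balance = 20¢
Coin 3 (nickel, 5¢): balance = 25¢
Coin 4 (quarter, 25¢): balance = 50¢
  → balance >= price → DISPENSE, change = 50 - 45 = 5¢

Answer: DISPENSED after coin 4, change 5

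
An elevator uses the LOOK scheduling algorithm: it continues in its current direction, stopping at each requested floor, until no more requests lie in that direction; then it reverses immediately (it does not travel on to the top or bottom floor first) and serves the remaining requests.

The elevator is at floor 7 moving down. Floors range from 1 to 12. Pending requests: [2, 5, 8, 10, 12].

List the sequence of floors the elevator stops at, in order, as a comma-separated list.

Current: 7, moving DOWN
Serve below first (descending): [5, 2]
Then reverse, serve above (ascending): [8, 10, 12]

Answer: 5, 2, 8, 10, 12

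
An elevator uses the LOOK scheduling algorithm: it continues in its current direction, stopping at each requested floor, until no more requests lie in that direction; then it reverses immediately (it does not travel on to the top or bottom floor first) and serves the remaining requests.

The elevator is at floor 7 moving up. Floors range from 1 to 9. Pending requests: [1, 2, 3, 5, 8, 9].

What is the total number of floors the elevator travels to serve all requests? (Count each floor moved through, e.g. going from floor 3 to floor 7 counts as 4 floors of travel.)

Start at floor 7 moving up, LOOK stop order: [8, 9, 5, 3, 2, 1]
  7 → 8: |8-7| = 1, total = 1
  8 → 9: |9-8| = 1, total = 2
  9 → 5: |5-9| = 4, total = 6
  5 → 3: |3-5| = 2, total = 8
  3 → 2: |2-3| = 1, total = 9
  2 → 1: |1-2| = 1, total = 10

Answer: 10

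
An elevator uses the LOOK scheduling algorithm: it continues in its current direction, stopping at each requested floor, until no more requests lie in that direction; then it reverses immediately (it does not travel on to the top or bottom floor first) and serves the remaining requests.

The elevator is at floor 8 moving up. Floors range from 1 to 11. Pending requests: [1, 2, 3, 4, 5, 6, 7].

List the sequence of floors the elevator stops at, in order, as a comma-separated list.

Answer: 7, 6, 5, 4, 3, 2, 1

Derivation:
Current: 8, moving UP
Serve above first (ascending): []
Then reverse, serve below (descending): [7, 6, 5, 4, 3, 2, 1]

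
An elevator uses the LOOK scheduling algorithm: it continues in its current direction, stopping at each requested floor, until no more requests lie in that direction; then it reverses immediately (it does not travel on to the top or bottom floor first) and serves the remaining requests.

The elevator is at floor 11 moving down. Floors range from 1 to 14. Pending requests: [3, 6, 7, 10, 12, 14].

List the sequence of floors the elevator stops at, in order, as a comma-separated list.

Current: 11, moving DOWN
Serve below first (descending): [10, 7, 6, 3]
Then reverse, serve above (ascending): [12, 14]

Answer: 10, 7, 6, 3, 12, 14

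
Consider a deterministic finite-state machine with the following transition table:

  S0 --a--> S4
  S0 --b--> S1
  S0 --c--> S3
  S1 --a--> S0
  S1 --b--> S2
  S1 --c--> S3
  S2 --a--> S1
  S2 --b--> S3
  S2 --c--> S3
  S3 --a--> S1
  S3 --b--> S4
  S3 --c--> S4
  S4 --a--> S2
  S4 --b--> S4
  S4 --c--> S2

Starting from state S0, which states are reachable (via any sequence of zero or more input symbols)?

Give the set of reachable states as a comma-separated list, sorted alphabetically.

Answer: S0, S1, S2, S3, S4

Derivation:
BFS from S0:
  visit S0: S0--a-->S4 (new), S0--b-->S1 (new), S0--c-->S3 (new)
  visit S4: S4--a-->S2 (new), S4--b-->S4 (seen), S4--c-->S2 (seen)
  visit S1: S1--a-->S0 (seen), S1--b-->S2 (seen), S1--c-->S3 (seen)
  visit S3: S3--a-->S1 (seen), S3--b-->S4 (seen), S3--c-->S4 (seen)
  visit S2: S2--a-->S1 (seen), S2--b-->S3 (seen), S2--c-->S3 (seen)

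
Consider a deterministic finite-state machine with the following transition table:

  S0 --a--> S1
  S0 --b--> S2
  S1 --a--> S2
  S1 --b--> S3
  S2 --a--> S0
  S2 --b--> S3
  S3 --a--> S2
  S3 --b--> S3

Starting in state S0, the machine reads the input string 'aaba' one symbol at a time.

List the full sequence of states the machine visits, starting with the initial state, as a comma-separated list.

Start: S0
  read 'a': S0 --a--> S1
  read 'a': S1 --a--> S2
  read 'b': S2 --b--> S3
  read 'a': S3 --a--> S2

Answer: S0, S1, S2, S3, S2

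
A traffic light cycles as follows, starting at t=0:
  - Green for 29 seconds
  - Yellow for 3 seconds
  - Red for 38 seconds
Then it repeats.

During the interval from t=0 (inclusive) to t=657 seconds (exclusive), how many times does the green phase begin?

Answer: 10

Derivation:
Cycle = 29+3+38 = 70s
green phase starts at t = k*70 + 0 for k=0,1,2,...
Need k*70+0 < 657 → k < 9.386
k ∈ {0, ..., 9} → 10 starts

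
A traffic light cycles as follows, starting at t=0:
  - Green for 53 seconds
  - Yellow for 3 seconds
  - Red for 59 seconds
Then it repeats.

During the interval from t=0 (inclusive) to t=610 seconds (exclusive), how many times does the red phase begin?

Cycle = 53+3+59 = 115s
red phase starts at t = k*115 + 56 for k=0,1,2,...
Need k*115+56 < 610 → k < 4.817
k ∈ {0, ..., 4} → 5 starts

Answer: 5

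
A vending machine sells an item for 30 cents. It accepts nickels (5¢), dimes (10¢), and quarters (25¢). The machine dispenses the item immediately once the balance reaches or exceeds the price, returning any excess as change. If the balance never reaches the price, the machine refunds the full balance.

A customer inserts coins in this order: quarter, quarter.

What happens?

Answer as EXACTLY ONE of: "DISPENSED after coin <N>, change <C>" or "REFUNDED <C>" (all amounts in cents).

Answer: DISPENSED after coin 2, change 20

Derivation:
Price: 30¢
Coin 1 (quarter, 25¢): balance = 25¢
Coin 2 (quarter, 25¢): balance = 50¢
  → balance >= price → DISPENSE, change = 50 - 30 = 20¢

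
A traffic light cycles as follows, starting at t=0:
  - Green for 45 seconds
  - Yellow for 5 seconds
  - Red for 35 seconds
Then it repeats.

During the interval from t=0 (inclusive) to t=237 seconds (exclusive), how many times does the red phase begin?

Cycle = 45+5+35 = 85s
red phase starts at t = k*85 + 50 for k=0,1,2,...
Need k*85+50 < 237 → k < 2.200
k ∈ {0, ..., 2} → 3 starts

Answer: 3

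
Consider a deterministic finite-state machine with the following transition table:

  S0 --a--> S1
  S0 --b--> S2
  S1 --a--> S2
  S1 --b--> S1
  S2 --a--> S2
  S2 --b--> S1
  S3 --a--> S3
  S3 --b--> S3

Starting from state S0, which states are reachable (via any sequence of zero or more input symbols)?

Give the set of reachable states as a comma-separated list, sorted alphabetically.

Answer: S0, S1, S2

Derivation:
BFS from S0:
  visit S0: S0--a-->S1 (new), S0--b-->S2 (new)
  visit S1: S1--a-->S2 (seen), S1--b-->S1 (seen)
  visit S2: S2--a-->S2 (seen), S2--b-->S1 (seen)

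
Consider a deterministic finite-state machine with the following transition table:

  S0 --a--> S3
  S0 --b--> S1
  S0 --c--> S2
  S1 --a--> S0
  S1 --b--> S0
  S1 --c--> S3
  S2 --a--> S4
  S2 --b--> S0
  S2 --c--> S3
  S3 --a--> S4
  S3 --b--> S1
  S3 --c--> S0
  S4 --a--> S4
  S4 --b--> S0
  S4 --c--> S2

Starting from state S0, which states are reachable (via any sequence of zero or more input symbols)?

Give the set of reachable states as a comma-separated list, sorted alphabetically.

BFS from S0:
  visit S0: S0--a-->S3 (new), S0--b-->S1 (new), S0--c-->S2 (new)
  visit S3: S3--a-->S4 (new), S3--b-->S1 (seen), S3--c-->S0 (seen)
  visit S1: S1--a-->S0 (seen), S1--b-->S0 (seen), S1--c-->S3 (seen)
  visit S2: S2--a-->S4 (seen), S2--b-->S0 (seen), S2--c-->S3 (seen)
  visit S4: S4--a-->S4 (seen), S4--b-->S0 (seen), S4--c-->S2 (seen)

Answer: S0, S1, S2, S3, S4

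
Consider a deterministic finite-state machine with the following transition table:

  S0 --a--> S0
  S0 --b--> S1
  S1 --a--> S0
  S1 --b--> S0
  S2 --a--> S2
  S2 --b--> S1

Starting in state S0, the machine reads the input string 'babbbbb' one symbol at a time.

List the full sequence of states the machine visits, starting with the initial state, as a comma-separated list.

Answer: S0, S1, S0, S1, S0, S1, S0, S1

Derivation:
Start: S0
  read 'b': S0 --b--> S1
  read 'a': S1 --a--> S0
  read 'b': S0 --b--> S1
  read 'b': S1 --b--> S0
  read 'b': S0 --b--> S1
  read 'b': S1 --b--> S0
  read 'b': S0 --b--> S1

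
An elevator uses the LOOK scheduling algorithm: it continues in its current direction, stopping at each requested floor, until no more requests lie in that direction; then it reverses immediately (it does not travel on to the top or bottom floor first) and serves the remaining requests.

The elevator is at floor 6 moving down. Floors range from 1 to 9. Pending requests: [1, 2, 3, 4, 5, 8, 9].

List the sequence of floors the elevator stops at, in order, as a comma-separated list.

Answer: 5, 4, 3, 2, 1, 8, 9

Derivation:
Current: 6, moving DOWN
Serve below first (descending): [5, 4, 3, 2, 1]
Then reverse, serve above (ascending): [8, 9]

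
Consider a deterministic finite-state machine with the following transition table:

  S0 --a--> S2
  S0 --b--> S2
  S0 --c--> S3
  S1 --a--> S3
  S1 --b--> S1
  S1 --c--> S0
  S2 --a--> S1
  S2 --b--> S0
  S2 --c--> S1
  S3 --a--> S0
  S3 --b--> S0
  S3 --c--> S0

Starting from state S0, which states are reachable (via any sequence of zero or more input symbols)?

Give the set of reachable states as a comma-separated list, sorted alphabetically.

BFS from S0:
  visit S0: S0--a-->S2 (new), S0--b-->S2 (seen), S0--c-->S3 (new)
  visit S2: S2--a-->S1 (new), S2--b-->S0 (seen), S2--c-->S1 (seen)
  visit S3: S3--a-->S0 (seen), S3--b-->S0 (seen), S3--c-->S0 (seen)
  visit S1: S1--a-->S3 (seen), S1--b-->S1 (seen), S1--c-->S0 (seen)

Answer: S0, S1, S2, S3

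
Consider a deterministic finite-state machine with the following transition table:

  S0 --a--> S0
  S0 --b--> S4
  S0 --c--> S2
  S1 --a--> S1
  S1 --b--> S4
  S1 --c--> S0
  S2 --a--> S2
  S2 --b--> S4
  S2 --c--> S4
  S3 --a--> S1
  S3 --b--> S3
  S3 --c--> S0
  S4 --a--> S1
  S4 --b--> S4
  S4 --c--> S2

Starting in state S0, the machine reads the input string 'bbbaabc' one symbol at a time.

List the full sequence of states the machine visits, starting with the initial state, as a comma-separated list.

Answer: S0, S4, S4, S4, S1, S1, S4, S2

Derivation:
Start: S0
  read 'b': S0 --b--> S4
  read 'b': S4 --b--> S4
  read 'b': S4 --b--> S4
  read 'a': S4 --a--> S1
  read 'a': S1 --a--> S1
  read 'b': S1 --b--> S4
  read 'c': S4 --c--> S2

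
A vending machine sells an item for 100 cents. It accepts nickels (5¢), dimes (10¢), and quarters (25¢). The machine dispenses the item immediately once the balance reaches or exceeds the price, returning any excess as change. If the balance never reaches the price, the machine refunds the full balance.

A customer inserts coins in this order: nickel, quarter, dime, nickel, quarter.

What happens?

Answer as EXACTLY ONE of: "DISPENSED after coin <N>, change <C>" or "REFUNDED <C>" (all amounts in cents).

Price: 100¢
Coin 1 (nickel, 5¢): balance = 5¢
Coin 2 (quarter, 25¢): balance = 30¢
Coin 3 (dime, 10¢): balance = 40¢
Coin 4 (nickel, 5¢): balance = 45¢
Coin 5 (quarter, 25¢): balance = 70¢
All coins inserted, balance 70¢ < price 100¢ → REFUND 70¢

Answer: REFUNDED 70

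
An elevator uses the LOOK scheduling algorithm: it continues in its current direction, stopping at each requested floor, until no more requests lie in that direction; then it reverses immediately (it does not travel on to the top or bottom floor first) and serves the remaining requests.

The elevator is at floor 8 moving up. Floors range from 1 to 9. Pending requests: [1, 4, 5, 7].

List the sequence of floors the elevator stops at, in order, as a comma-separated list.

Answer: 7, 5, 4, 1

Derivation:
Current: 8, moving UP
Serve above first (ascending): []
Then reverse, serve below (descending): [7, 5, 4, 1]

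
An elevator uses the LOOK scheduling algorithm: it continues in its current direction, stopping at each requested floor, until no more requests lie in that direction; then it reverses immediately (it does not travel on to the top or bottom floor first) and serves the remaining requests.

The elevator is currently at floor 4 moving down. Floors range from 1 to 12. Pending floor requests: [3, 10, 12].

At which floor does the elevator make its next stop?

Answer: 3

Derivation:
Current floor: 4, direction: down
Requests above: [10, 12]
Requests below: [3]
Moving down and requests lie below → nearest below is max([3]) = 3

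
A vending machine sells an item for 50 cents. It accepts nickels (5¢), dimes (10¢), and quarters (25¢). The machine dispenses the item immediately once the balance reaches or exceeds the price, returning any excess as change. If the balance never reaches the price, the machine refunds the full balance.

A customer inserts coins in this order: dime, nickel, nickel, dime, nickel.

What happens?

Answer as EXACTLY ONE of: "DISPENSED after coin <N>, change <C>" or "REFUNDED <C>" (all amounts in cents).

Price: 50¢
Coin 1 (dime, 10¢): balance = 10¢
Coin 2 (nickel, 5¢): balance = 15¢
Coin 3 (nickel, 5¢): balance = 20¢
Coin 4 (dime, 10¢): balance = 30¢
Coin 5 (nickel, 5¢): balance = 35¢
All coins inserted, balance 35¢ < price 50¢ → REFUND 35¢

Answer: REFUNDED 35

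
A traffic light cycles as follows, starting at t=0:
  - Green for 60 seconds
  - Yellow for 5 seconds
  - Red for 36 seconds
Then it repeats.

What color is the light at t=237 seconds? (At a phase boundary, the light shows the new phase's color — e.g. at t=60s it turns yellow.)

Cycle length = 60 + 5 + 36 = 101s
t = 237, phase_t = 237 mod 101 = 35
35 < 60 (green end) → GREEN

Answer: green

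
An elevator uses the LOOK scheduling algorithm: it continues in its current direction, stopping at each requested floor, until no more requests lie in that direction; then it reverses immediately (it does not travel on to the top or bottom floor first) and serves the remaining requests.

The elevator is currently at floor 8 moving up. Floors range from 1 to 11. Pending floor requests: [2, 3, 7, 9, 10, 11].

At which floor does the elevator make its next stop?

Answer: 9

Derivation:
Current floor: 8, direction: up
Requests above: [9, 10, 11]
Requests below: [2, 3, 7]
Moving up and requests lie above → nearest above is min([9, 10, 11]) = 9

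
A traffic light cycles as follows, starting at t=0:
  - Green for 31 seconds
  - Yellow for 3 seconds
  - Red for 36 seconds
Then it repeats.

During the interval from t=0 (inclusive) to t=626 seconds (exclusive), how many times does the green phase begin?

Answer: 9

Derivation:
Cycle = 31+3+36 = 70s
green phase starts at t = k*70 + 0 for k=0,1,2,...
Need k*70+0 < 626 → k < 8.943
k ∈ {0, ..., 8} → 9 starts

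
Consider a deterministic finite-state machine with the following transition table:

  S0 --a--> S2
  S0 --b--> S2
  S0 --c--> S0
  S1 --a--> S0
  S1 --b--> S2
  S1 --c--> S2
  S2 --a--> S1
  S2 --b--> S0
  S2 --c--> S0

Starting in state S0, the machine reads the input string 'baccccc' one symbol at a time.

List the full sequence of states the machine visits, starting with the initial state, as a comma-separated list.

Start: S0
  read 'b': S0 --b--> S2
  read 'a': S2 --a--> S1
  read 'c': S1 --c--> S2
  read 'c': S2 --c--> S0
  read 'c': S0 --c--> S0
  read 'c': S0 --c--> S0
  read 'c': S0 --c--> S0

Answer: S0, S2, S1, S2, S0, S0, S0, S0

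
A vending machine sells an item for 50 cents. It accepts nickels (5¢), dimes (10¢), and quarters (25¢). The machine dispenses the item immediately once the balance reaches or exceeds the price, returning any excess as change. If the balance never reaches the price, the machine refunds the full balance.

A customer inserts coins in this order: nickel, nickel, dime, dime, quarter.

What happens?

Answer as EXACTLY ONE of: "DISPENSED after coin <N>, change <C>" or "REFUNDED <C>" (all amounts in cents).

Price: 50¢
Coin 1 (nickel, 5¢): balance = 5¢
Coin 2 (nickel, 5¢): balance = 10¢
Coin 3 (dime, 10¢): balance = 20¢
Coin 4 (dime, 10¢): balance = 30¢
Coin 5 (quarter, 25¢): balance = 55¢
  → balance >= price → DISPENSE, change = 55 - 50 = 5¢

Answer: DISPENSED after coin 5, change 5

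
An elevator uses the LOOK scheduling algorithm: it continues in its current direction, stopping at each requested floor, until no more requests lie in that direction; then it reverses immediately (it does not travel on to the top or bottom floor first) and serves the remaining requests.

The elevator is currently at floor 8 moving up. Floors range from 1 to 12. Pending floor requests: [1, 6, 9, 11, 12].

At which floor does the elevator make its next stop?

Current floor: 8, direction: up
Requests above: [9, 11, 12]
Requests below: [1, 6]
Moving up and requests lie above → nearest above is min([9, 11, 12]) = 9

Answer: 9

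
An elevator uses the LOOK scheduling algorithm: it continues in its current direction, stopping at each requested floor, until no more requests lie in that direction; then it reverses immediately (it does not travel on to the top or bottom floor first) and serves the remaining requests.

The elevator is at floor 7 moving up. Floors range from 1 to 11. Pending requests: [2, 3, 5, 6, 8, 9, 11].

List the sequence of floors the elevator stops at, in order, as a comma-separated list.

Answer: 8, 9, 11, 6, 5, 3, 2

Derivation:
Current: 7, moving UP
Serve above first (ascending): [8, 9, 11]
Then reverse, serve below (descending): [6, 5, 3, 2]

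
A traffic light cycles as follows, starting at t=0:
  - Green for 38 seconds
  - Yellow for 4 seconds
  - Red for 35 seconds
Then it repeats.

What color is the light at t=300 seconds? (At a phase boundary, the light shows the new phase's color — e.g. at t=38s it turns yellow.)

Answer: red

Derivation:
Cycle length = 38 + 4 + 35 = 77s
t = 300, phase_t = 300 mod 77 = 69
69 >= 42 → RED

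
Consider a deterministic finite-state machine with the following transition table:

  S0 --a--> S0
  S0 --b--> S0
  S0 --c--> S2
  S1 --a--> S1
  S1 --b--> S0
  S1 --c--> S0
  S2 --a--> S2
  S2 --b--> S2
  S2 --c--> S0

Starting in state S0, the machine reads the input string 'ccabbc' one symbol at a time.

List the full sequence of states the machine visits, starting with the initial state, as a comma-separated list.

Start: S0
  read 'c': S0 --c--> S2
  read 'c': S2 --c--> S0
  read 'a': S0 --a--> S0
  read 'b': S0 --b--> S0
  read 'b': S0 --b--> S0
  read 'c': S0 --c--> S2

Answer: S0, S2, S0, S0, S0, S0, S2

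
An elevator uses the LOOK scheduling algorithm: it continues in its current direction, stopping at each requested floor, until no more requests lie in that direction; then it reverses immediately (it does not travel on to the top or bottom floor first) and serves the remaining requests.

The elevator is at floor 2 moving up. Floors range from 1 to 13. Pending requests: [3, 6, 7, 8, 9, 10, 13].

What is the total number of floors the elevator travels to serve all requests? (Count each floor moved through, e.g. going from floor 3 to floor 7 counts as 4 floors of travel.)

Answer: 11

Derivation:
Start at floor 2 moving up, LOOK stop order: [3, 6, 7, 8, 9, 10, 13]
  2 → 3: |3-2| = 1, total = 1
  3 → 6: |6-3| = 3, total = 4
  6 → 7: |7-6| = 1, total = 5
  7 → 8: |8-7| = 1, total = 6
  8 → 9: |9-8| = 1, total = 7
  9 → 10: |10-9| = 1, total = 8
  10 → 13: |13-10| = 3, total = 11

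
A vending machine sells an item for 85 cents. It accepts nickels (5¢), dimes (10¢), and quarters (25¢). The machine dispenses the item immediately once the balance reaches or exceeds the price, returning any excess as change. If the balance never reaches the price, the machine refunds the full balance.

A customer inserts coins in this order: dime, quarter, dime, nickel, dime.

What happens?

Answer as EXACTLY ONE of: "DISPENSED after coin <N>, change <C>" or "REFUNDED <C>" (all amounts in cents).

Answer: REFUNDED 60

Derivation:
Price: 85¢
Coin 1 (dime, 10¢): balance = 10¢
Coin 2 (quarter, 25¢): balance = 35¢
Coin 3 (dime, 10¢): balance = 45¢
Coin 4 (nickel, 5¢): balance = 50¢
Coin 5 (dime, 10¢): balance = 60¢
All coins inserted, balance 60¢ < price 85¢ → REFUND 60¢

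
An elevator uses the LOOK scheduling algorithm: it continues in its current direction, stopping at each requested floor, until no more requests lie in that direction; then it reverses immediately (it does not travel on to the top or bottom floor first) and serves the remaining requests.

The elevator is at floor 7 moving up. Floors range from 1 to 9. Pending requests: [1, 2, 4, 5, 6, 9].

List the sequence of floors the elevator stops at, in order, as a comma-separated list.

Current: 7, moving UP
Serve above first (ascending): [9]
Then reverse, serve below (descending): [6, 5, 4, 2, 1]

Answer: 9, 6, 5, 4, 2, 1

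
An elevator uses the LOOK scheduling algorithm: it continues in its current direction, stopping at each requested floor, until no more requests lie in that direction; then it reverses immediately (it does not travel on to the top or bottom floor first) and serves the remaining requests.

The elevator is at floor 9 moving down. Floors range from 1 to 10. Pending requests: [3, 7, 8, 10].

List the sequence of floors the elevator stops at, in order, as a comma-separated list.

Answer: 8, 7, 3, 10

Derivation:
Current: 9, moving DOWN
Serve below first (descending): [8, 7, 3]
Then reverse, serve above (ascending): [10]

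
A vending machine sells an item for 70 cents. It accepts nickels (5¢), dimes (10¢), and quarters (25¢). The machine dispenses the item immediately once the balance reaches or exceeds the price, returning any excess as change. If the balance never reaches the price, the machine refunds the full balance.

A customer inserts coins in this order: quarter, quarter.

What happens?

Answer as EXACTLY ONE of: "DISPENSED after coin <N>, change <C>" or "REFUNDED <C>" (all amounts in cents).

Answer: REFUNDED 50

Derivation:
Price: 70¢
Coin 1 (quarter, 25¢): balance = 25¢
Coin 2 (quarter, 25¢): balance = 50¢
All coins inserted, balance 50¢ < price 70¢ → REFUND 50¢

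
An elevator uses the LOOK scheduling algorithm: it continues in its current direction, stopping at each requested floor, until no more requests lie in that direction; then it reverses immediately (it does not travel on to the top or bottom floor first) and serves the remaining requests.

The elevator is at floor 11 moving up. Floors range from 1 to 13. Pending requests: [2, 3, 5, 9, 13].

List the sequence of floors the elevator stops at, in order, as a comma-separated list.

Answer: 13, 9, 5, 3, 2

Derivation:
Current: 11, moving UP
Serve above first (ascending): [13]
Then reverse, serve below (descending): [9, 5, 3, 2]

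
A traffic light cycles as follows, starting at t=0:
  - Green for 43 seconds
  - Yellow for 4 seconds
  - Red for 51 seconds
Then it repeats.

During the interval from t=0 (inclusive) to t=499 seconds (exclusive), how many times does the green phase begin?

Cycle = 43+4+51 = 98s
green phase starts at t = k*98 + 0 for k=0,1,2,...
Need k*98+0 < 499 → k < 5.092
k ∈ {0, ..., 5} → 6 starts

Answer: 6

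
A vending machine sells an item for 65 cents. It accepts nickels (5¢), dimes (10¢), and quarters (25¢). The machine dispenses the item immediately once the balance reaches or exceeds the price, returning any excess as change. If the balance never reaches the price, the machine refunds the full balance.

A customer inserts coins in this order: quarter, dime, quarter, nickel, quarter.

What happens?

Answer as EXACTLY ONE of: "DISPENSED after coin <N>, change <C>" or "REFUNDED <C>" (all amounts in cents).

Price: 65¢
Coin 1 (quarter, 25¢): balance = 25¢
Coin 2 (dime, 10¢): balance = 35¢
Coin 3 (quarter, 25¢): balance = 60¢
Coin 4 (nickel, 5¢): balance = 65¢
  → balance >= price → DISPENSE, change = 65 - 65 = 0¢

Answer: DISPENSED after coin 4, change 0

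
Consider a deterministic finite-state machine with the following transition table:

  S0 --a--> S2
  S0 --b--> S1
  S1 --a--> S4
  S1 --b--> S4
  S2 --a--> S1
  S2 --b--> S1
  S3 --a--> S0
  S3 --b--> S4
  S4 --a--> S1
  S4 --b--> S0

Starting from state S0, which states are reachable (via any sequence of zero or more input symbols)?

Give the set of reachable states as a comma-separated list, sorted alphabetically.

Answer: S0, S1, S2, S4

Derivation:
BFS from S0:
  visit S0: S0--a-->S2 (new), S0--b-->S1 (new)
  visit S2: S2--a-->S1 (seen), S2--b-->S1 (seen)
  visit S1: S1--a-->S4 (new), S1--b-->S4 (seen)
  visit S4: S4--a-->S1 (seen), S4--b-->S0 (seen)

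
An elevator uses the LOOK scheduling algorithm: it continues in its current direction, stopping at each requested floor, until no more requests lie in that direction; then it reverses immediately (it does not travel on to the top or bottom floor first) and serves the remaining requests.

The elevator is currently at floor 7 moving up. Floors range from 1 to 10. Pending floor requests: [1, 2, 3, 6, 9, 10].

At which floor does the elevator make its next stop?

Current floor: 7, direction: up
Requests above: [9, 10]
Requests below: [1, 2, 3, 6]
Moving up and requests lie above → nearest above is min([9, 10]) = 9

Answer: 9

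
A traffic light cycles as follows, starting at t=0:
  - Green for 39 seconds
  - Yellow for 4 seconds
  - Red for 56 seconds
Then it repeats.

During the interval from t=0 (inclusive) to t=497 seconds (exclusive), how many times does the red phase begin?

Cycle = 39+4+56 = 99s
red phase starts at t = k*99 + 43 for k=0,1,2,...
Need k*99+43 < 497 → k < 4.586
k ∈ {0, ..., 4} → 5 starts

Answer: 5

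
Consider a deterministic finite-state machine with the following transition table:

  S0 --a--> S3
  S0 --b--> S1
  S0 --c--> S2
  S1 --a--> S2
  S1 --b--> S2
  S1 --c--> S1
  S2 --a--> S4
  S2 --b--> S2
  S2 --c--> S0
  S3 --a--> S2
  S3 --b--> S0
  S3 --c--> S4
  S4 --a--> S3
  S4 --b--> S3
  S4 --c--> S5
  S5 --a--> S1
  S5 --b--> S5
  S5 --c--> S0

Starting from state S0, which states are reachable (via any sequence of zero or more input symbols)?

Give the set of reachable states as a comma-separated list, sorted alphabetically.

BFS from S0:
  visit S0: S0--a-->S3 (new), S0--b-->S1 (new), S0--c-->S2 (new)
  visit S3: S3--a-->S2 (seen), S3--b-->S0 (seen), S3--c-->S4 (new)
  visit S1: S1--a-->S2 (seen), S1--b-->S2 (seen), S1--c-->S1 (seen)
  visit S2: S2--a-->S4 (seen), S2--b-->S2 (seen), S2--c-->S0 (seen)
  visit S4: S4--a-->S3 (seen), S4--b-->S3 (seen), S4--c-->S5 (new)
  visit S5: S5--a-->S1 (seen), S5--b-->S5 (seen), S5--c-->S0 (seen)

Answer: S0, S1, S2, S3, S4, S5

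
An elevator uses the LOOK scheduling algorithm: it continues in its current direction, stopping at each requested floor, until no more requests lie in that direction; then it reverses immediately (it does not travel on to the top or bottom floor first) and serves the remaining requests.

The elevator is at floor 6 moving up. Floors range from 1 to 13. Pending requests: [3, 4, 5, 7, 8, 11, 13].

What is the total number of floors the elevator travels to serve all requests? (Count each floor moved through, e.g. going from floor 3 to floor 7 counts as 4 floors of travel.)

Start at floor 6 moving up, LOOK stop order: [7, 8, 11, 13, 5, 4, 3]
  6 → 7: |7-6| = 1, total = 1
  7 → 8: |8-7| = 1, total = 2
  8 → 11: |11-8| = 3, total = 5
  11 → 13: |13-11| = 2, total = 7
  13 → 5: |5-13| = 8, total = 15
  5 → 4: |4-5| = 1, total = 16
  4 → 3: |3-4| = 1, total = 17

Answer: 17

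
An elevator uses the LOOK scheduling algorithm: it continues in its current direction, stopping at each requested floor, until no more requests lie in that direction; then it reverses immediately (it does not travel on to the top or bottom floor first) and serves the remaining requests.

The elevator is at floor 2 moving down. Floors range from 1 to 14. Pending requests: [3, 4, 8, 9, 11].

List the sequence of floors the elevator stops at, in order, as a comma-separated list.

Current: 2, moving DOWN
Serve below first (descending): []
Then reverse, serve above (ascending): [3, 4, 8, 9, 11]

Answer: 3, 4, 8, 9, 11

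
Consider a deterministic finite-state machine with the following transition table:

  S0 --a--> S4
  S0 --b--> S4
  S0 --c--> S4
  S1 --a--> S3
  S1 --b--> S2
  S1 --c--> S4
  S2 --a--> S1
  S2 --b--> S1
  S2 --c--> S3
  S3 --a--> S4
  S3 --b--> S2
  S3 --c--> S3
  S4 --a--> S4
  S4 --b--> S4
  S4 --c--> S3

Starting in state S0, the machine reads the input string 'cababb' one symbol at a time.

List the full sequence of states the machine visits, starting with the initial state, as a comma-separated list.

Start: S0
  read 'c': S0 --c--> S4
  read 'a': S4 --a--> S4
  read 'b': S4 --b--> S4
  read 'a': S4 --a--> S4
  read 'b': S4 --b--> S4
  read 'b': S4 --b--> S4

Answer: S0, S4, S4, S4, S4, S4, S4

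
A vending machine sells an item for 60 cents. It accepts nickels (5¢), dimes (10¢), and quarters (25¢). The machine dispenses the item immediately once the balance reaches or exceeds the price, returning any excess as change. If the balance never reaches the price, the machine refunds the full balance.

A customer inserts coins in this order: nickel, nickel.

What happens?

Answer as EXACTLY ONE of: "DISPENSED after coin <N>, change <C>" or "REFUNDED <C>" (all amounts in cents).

Answer: REFUNDED 10

Derivation:
Price: 60¢
Coin 1 (nickel, 5¢): balance = 5¢
Coin 2 (nickel, 5¢): balance = 10¢
All coins inserted, balance 10¢ < price 60¢ → REFUND 10¢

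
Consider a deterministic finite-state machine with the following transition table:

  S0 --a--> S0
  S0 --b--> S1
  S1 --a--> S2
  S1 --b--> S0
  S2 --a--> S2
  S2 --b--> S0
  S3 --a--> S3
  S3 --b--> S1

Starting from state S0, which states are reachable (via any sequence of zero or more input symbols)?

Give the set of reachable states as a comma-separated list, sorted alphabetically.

Answer: S0, S1, S2

Derivation:
BFS from S0:
  visit S0: S0--a-->S0 (seen), S0--b-->S1 (new)
  visit S1: S1--a-->S2 (new), S1--b-->S0 (seen)
  visit S2: S2--a-->S2 (seen), S2--b-->S0 (seen)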